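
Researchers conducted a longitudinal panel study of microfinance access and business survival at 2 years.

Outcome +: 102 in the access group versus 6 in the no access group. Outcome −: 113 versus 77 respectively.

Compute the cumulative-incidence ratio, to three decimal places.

6.563

From the description: a = 102, b = 113, c = 6, d = 77.
Risk in exposed = 102/215 = 0.47442; risk in unexposed = 6/83 = 0.07229.
RR = 0.47442 / 0.07229 = 6.56279
The risk among the exposed is 6.56 times that among the unexposed.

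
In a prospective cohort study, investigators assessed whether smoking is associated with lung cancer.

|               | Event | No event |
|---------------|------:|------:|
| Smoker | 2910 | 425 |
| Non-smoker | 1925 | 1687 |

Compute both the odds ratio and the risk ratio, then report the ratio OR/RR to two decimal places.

3.67

Cells: a = 2910, b = 425, c = 1925, d = 1687.
OR = (2910·1687)/(425·1925) = 4909170/818125 = 6.00051
Risk in exposed = 2910/3335 = 0.87256; risk in unexposed = 1925/3612 = 0.53295; RR = 1.63725
OR/RR = 6.00051 / 1.63725 = 3.66500
The outcome is not rare, so the OR lies further from 1 than the RR.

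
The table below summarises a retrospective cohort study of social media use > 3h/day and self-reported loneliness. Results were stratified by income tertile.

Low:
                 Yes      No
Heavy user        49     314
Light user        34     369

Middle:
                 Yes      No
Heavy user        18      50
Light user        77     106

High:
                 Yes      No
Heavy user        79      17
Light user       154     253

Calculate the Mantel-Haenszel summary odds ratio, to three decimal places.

2.057

OR_MH = Σ(aᵢdᵢ/nᵢ) / Σ(bᵢcᵢ/nᵢ), where nᵢ is the stratum total.
Stratum 1 (Low): n = 766; a·d/n = 49·369/766 = 23.6044; b·c/n = 314·34/766 = 13.9373
Stratum 2 (Middle): n = 251; a·d/n = 18·106/251 = 7.6016; b·c/n = 50·77/251 = 15.3386
Stratum 3 (High): n = 503; a·d/n = 79·253/503 = 39.7356; b·c/n = 17·154/503 = 5.2048
OR_MH = (23.6044 + 7.6016 + 39.7356) / (13.9373 + 15.3386 + 5.2048) = 70.9416 / 34.4808 = 2.05743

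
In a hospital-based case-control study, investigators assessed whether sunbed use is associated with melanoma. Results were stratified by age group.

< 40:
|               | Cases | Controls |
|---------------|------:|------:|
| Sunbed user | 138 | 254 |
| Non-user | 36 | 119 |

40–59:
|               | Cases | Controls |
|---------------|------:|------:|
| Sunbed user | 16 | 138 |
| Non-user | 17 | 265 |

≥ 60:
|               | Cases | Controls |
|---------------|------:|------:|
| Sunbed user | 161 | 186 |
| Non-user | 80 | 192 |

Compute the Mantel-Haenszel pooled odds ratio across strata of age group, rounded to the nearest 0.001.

OR_MH = Σ(aᵢdᵢ/nᵢ) / Σ(bᵢcᵢ/nᵢ), where nᵢ is the stratum total.
Stratum 1 (< 40): n = 547; a·d/n = 138·119/547 = 30.0219; b·c/n = 254·36/547 = 16.7166
Stratum 2 (40–59): n = 436; a·d/n = 16·265/436 = 9.7248; b·c/n = 138·17/436 = 5.3807
Stratum 3 (≥ 60): n = 619; a·d/n = 161·192/619 = 49.9386; b·c/n = 186·80/619 = 24.0388
OR_MH = (30.0219 + 9.7248 + 49.9386) / (16.7166 + 5.3807 + 24.0388) = 89.6853 / 46.1361 = 1.94393

1.944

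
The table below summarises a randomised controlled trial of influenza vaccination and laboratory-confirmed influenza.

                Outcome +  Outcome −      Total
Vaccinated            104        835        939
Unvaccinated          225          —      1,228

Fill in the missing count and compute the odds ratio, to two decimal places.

The missing cell is in the unexposed row: 1228 − 225 = 1003.
So a = 104, b = 835, c = 225, d = 1003.
OR = (a·d)/(b·c) = (104 × 1003) / (835 × 225) = 104312 / 187875 = 0.55522

0.56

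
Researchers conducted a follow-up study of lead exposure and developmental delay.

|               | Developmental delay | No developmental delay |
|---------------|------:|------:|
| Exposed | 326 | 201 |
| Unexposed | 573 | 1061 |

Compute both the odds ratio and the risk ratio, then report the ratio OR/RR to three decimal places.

Cells: a = 326, b = 201, c = 573, d = 1061.
OR = (326·1061)/(201·573) = 345886/115173 = 3.00319
Risk in exposed = 326/527 = 0.61860; risk in unexposed = 573/1634 = 0.35067; RR = 1.76402
OR/RR = 3.00319 / 1.76402 = 1.70246
The outcome is not rare, so the OR lies further from 1 than the RR.

1.702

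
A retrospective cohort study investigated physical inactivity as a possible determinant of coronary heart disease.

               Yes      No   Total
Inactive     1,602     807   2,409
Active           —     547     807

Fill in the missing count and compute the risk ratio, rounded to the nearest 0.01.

The missing cell is in the unexposed row: 807 − 547 = 260.
So a = 1602, b = 807, c = 260, d = 547.
RR = [a/(a+b)] / [c/(c+d)] = (1602/2409) / (260/807) = 0.66501/0.32218 = 2.06408

2.06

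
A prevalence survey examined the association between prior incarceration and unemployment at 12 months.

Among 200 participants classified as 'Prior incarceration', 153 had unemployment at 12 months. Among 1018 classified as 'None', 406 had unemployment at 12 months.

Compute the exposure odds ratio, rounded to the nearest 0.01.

From the description: a = 153, b = 47, c = 406, d = 612.
OR = (a·d)/(b·c) = (153 × 612) / (47 × 406) = 93636 / 19082 = 4.90703
The odds of unemployment at 12 months are about 4.91 times as high in the prior incarceration group.

4.91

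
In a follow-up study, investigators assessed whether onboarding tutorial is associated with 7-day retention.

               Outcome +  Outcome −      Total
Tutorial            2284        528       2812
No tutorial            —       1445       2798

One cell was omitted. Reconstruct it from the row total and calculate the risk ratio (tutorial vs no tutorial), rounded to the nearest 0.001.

1.680

The missing cell is in the unexposed row: 2798 − 1445 = 1353.
So a = 2284, b = 528, c = 1353, d = 1445.
RR = [a/(a+b)] / [c/(c+d)] = (2284/2812) / (1353/2798) = 0.81223/0.48356 = 1.67970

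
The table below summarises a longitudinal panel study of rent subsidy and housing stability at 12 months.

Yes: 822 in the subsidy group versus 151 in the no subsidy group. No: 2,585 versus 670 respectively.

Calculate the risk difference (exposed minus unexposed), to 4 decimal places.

From the description: a = 822, b = 2585, c = 151, d = 670.
Risk in exposed = 822/3407 = 0.241268; risk in unexposed = 151/821 = 0.183922.
Risk difference = 0.241268 − 0.183922 = 0.057346

0.0573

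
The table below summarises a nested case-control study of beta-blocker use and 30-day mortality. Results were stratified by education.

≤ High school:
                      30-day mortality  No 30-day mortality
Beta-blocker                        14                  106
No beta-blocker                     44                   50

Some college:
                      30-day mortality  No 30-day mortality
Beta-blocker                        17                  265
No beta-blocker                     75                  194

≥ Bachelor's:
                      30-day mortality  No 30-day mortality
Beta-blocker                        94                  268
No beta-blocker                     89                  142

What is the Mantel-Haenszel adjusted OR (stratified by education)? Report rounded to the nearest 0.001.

0.324

OR_MH = Σ(aᵢdᵢ/nᵢ) / Σ(bᵢcᵢ/nᵢ), where nᵢ is the stratum total.
Stratum 1 (≤ High school): n = 214; a·d/n = 14·50/214 = 3.2710; b·c/n = 106·44/214 = 21.7944
Stratum 2 (Some college): n = 551; a·d/n = 17·194/551 = 5.9855; b·c/n = 265·75/551 = 36.0708
Stratum 3 (≥ Bachelor's): n = 593; a·d/n = 94·142/593 = 22.5093; b·c/n = 268·89/593 = 40.2226
OR_MH = (3.2710 + 5.9855 + 22.5093) / (21.7944 + 36.0708 + 40.2226) = 31.7658 / 98.0878 = 0.32385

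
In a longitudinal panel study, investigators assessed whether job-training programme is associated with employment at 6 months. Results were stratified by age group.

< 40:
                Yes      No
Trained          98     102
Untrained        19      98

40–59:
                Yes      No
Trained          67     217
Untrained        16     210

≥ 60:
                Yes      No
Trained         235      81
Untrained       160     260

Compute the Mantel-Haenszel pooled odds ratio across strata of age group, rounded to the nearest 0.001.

OR_MH = Σ(aᵢdᵢ/nᵢ) / Σ(bᵢcᵢ/nᵢ), where nᵢ is the stratum total.
Stratum 1 (< 40): n = 317; a·d/n = 98·98/317 = 30.2965; b·c/n = 102·19/317 = 6.1136
Stratum 2 (40–59): n = 510; a·d/n = 67·210/510 = 27.5882; b·c/n = 217·16/510 = 6.8078
Stratum 3 (≥ 60): n = 736; a·d/n = 235·260/736 = 83.0163; b·c/n = 81·160/736 = 17.6087
OR_MH = (30.2965 + 27.5882 + 83.0163) / (6.1136 + 6.8078 + 17.6087) = 140.9011 / 30.5301 = 4.61515

4.615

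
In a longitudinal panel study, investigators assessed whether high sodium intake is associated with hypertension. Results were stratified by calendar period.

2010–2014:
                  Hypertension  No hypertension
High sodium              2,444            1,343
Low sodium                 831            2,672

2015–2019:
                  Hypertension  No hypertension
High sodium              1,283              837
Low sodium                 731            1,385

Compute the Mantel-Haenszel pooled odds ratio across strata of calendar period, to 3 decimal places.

4.421

OR_MH = Σ(aᵢdᵢ/nᵢ) / Σ(bᵢcᵢ/nᵢ), where nᵢ is the stratum total.
Stratum 1 (2010–2014): n = 7290; a·d/n = 2444·2672/7290 = 895.7981; b·c/n = 1343·831/7290 = 153.0909
Stratum 2 (2015–2019): n = 4236; a·d/n = 1283·1385/4236 = 419.4889; b·c/n = 837·731/4236 = 144.4398
OR_MH = (895.7981 + 419.4889) / (153.0909 + 144.4398) = 1315.2870 / 297.5307 = 4.42068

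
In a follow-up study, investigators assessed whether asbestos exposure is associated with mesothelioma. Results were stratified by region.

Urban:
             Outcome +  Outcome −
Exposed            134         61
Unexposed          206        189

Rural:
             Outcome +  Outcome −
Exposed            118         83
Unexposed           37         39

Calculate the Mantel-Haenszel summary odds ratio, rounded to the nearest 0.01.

OR_MH = Σ(aᵢdᵢ/nᵢ) / Σ(bᵢcᵢ/nᵢ), where nᵢ is the stratum total.
Stratum 1 (Urban): n = 590; a·d/n = 134·189/590 = 42.9254; b·c/n = 61·206/590 = 21.2983
Stratum 2 (Rural): n = 277; a·d/n = 118·39/277 = 16.6137; b·c/n = 83·37/277 = 11.0866
OR_MH = (42.9254 + 16.6137) / (21.2983 + 11.0866) = 59.5391 / 32.3849 = 1.83848

1.84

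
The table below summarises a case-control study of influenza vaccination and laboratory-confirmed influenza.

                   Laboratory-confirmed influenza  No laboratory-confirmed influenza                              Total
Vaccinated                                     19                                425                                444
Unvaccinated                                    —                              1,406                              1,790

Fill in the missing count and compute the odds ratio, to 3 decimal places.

0.164

The missing cell is in the unexposed row: 1790 − 1406 = 384.
So a = 19, b = 425, c = 384, d = 1406.
OR = (a·d)/(b·c) = (19 × 1406) / (425 × 384) = 26714 / 163200 = 0.16369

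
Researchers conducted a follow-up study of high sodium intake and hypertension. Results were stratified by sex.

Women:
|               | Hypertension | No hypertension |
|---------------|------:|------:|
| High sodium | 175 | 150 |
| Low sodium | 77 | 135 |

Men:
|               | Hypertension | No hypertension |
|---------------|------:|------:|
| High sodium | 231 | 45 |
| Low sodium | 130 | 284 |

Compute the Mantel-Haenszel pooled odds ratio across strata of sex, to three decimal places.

4.638

OR_MH = Σ(aᵢdᵢ/nᵢ) / Σ(bᵢcᵢ/nᵢ), where nᵢ is the stratum total.
Stratum 1 (Women): n = 537; a·d/n = 175·135/537 = 43.9944; b·c/n = 150·77/537 = 21.5084
Stratum 2 (Men): n = 690; a·d/n = 231·284/690 = 95.0783; b·c/n = 45·130/690 = 8.4783
OR_MH = (43.9944 + 95.0783) / (21.5084 + 8.4783) = 139.0727 / 29.9866 = 4.63782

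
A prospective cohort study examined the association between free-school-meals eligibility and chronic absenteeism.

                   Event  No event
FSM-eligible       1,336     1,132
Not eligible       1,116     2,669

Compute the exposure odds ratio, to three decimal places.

2.823

Cells: a = 1336, b = 1132, c = 1116, d = 2669.
OR = (a·d)/(b·c) = (1336 × 2669) / (1132 × 1116) = 3565784 / 1263312 = 2.82257
The odds of chronic absenteeism are about 2.82 times as high in the fsm-eligible group.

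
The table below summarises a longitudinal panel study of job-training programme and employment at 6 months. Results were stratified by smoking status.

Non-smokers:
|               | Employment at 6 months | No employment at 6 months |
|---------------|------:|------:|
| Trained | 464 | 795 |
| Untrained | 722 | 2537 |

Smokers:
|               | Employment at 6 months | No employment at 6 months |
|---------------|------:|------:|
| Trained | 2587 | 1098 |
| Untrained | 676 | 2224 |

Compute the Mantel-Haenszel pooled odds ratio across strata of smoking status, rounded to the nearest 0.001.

4.731

OR_MH = Σ(aᵢdᵢ/nᵢ) / Σ(bᵢcᵢ/nᵢ), where nᵢ is the stratum total.
Stratum 1 (Non-smokers): n = 4518; a·d/n = 464·2537/4518 = 260.5507; b·c/n = 795·722/4518 = 127.0452
Stratum 2 (Smokers): n = 6585; a·d/n = 2587·2224/6585 = 873.7263; b·c/n = 1098·676/6585 = 112.7180
OR_MH = (260.5507 + 873.7263) / (127.0452 + 112.7180) = 1134.2770 / 239.7631 = 4.73082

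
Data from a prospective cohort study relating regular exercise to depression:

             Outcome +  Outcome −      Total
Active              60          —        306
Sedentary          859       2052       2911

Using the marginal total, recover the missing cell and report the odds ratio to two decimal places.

0.58

The missing cell is in the exposed row: 306 − 60 = 246.
So a = 60, b = 246, c = 859, d = 2052.
OR = (a·d)/(b·c) = (60 × 2052) / (246 × 859) = 123120 / 211314 = 0.58264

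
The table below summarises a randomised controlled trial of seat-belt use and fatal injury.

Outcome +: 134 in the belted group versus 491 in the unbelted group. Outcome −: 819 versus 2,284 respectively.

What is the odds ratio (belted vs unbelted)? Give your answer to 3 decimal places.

From the description: a = 134, b = 819, c = 491, d = 2284.
OR = (a·d)/(b·c) = (134 × 2284) / (819 × 491) = 306056 / 402129 = 0.76109
Exposure is associated with lower odds of fatal injury (OR = 0.76 < 1).

0.761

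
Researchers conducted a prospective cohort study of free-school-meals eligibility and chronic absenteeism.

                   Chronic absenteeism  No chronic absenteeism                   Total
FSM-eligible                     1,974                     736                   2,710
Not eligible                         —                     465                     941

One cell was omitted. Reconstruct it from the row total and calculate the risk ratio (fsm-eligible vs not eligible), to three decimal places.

1.440

The missing cell is in the unexposed row: 941 − 465 = 476.
So a = 1974, b = 736, c = 476, d = 465.
RR = [a/(a+b)] / [c/(c+d)] = (1974/2710) / (476/941) = 0.72841/0.50584 = 1.43999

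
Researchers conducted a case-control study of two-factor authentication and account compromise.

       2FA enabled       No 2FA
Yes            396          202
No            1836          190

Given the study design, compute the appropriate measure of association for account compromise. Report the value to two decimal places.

Reading the table with exposure as columns: a = 396 (2FA enabled, case), b = 1836 (2FA enabled, non-case), c = 202 (No 2FA, case), d = 190.
This is a case-control study: participants were sampled on outcome status, so risks in the source population cannot be estimated directly — relative risk is not valid here. The odds ratio is the appropriate measure.
OR = (a·d)/(b·c) = (396 × 190) / (1836 × 202) = 75240 / 370872 = 0.20287

0.20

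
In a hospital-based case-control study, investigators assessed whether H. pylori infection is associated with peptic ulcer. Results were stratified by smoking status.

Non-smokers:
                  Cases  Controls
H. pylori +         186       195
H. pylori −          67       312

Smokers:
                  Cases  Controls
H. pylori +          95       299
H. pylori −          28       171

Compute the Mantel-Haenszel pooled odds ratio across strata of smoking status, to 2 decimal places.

3.31

OR_MH = Σ(aᵢdᵢ/nᵢ) / Σ(bᵢcᵢ/nᵢ), where nᵢ is the stratum total.
Stratum 1 (Non-smokers): n = 760; a·d/n = 186·312/760 = 76.3579; b·c/n = 195·67/760 = 17.1908
Stratum 2 (Smokers): n = 593; a·d/n = 95·171/593 = 27.3946; b·c/n = 299·28/593 = 14.1180
OR_MH = (76.3579 + 27.3946) / (17.1908 + 14.1180) = 103.7525 / 31.3088 = 3.31384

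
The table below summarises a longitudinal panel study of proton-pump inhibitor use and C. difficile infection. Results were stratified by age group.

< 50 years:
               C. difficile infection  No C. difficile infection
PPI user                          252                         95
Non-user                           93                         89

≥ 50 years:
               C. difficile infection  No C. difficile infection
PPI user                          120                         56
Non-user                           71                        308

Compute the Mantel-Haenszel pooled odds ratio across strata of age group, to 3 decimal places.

OR_MH = Σ(aᵢdᵢ/nᵢ) / Σ(bᵢcᵢ/nᵢ), where nᵢ is the stratum total.
Stratum 1 (< 50 years): n = 529; a·d/n = 252·89/529 = 42.3970; b·c/n = 95·93/529 = 16.7013
Stratum 2 (≥ 50 years): n = 555; a·d/n = 120·308/555 = 66.5946; b·c/n = 56·71/555 = 7.1640
OR_MH = (42.3970 + 66.5946) / (16.7013 + 7.1640) = 108.9916 / 23.8653 = 4.56695

4.567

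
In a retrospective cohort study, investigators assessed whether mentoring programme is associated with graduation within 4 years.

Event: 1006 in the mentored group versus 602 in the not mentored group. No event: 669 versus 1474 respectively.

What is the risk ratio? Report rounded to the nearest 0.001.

2.071

From the description: a = 1006, b = 669, c = 602, d = 1474.
Risk in exposed = 1006/1675 = 0.60060; risk in unexposed = 602/2076 = 0.28998.
RR = 0.60060 / 0.28998 = 2.07116
The risk among the exposed is 2.07 times that among the unexposed.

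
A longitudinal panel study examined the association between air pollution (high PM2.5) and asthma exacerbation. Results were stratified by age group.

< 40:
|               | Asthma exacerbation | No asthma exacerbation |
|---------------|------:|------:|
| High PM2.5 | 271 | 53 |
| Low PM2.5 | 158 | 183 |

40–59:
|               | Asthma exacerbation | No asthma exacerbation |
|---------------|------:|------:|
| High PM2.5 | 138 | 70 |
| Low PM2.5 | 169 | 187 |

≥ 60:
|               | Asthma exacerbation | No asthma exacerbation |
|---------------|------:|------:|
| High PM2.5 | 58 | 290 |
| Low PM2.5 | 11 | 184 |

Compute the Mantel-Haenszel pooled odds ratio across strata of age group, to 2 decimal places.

OR_MH = Σ(aᵢdᵢ/nᵢ) / Σ(bᵢcᵢ/nᵢ), where nᵢ is the stratum total.
Stratum 1 (< 40): n = 665; a·d/n = 271·183/665 = 74.5759; b·c/n = 53·158/665 = 12.5925
Stratum 2 (40–59): n = 564; a·d/n = 138·187/564 = 45.7553; b·c/n = 70·169/564 = 20.9752
Stratum 3 (≥ 60): n = 543; a·d/n = 58·184/543 = 19.6538; b·c/n = 290·11/543 = 5.8748
OR_MH = (74.5759 + 45.7553 + 19.6538) / (12.5925 + 20.9752 + 5.8748) = 139.9850 / 39.4424 = 3.54910

3.55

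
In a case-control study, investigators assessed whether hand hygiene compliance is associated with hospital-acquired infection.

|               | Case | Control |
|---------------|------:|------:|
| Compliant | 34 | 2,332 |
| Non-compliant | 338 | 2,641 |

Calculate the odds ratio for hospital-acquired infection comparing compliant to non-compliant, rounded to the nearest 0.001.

Cells: a = 34, b = 2332, c = 338, d = 2641.
OR = (a·d)/(b·c) = (34 × 2641) / (2332 × 338) = 89794 / 788216 = 0.11392
Exposure is associated with lower odds of hospital-acquired infection (OR = 0.11 < 1).

0.114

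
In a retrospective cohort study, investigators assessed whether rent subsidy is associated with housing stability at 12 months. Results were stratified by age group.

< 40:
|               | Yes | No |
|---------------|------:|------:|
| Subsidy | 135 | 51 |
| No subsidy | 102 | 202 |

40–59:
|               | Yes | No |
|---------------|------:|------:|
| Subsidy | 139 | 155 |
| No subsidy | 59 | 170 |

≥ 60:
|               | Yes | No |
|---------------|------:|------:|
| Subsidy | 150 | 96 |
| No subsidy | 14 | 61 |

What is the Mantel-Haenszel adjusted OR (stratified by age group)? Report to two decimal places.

OR_MH = Σ(aᵢdᵢ/nᵢ) / Σ(bᵢcᵢ/nᵢ), where nᵢ is the stratum total.
Stratum 1 (< 40): n = 490; a·d/n = 135·202/490 = 55.6531; b·c/n = 51·102/490 = 10.6163
Stratum 2 (40–59): n = 523; a·d/n = 139·170/523 = 45.1816; b·c/n = 155·59/523 = 17.4857
Stratum 3 (≥ 60): n = 321; a·d/n = 150·61/321 = 28.5047; b·c/n = 96·14/321 = 4.1869
OR_MH = (55.6531 + 45.1816 + 28.5047) / (10.6163 + 17.4857 + 4.1869) = 129.3394 / 32.2889 = 4.00569

4.01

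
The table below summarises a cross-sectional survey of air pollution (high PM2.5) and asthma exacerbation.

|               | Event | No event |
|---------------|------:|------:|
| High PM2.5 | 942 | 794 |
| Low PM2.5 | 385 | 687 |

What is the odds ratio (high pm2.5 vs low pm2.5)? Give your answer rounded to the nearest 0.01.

Cells: a = 942, b = 794, c = 385, d = 687.
OR = (a·d)/(b·c) = (942 × 687) / (794 × 385) = 647154 / 305690 = 2.11703
The odds of asthma exacerbation are about 2.12 times as high in the high pm2.5 group.

2.12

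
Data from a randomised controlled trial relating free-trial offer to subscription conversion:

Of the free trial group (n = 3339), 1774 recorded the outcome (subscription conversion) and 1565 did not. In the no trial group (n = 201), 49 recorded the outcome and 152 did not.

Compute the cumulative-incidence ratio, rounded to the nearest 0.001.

2.179

From the description: a = 1774, b = 1565, c = 49, d = 152.
Risk in exposed = 1774/3339 = 0.53130; risk in unexposed = 49/201 = 0.24378.
RR = 0.53130 / 0.24378 = 2.17940
The risk among the exposed is 2.18 times that among the unexposed.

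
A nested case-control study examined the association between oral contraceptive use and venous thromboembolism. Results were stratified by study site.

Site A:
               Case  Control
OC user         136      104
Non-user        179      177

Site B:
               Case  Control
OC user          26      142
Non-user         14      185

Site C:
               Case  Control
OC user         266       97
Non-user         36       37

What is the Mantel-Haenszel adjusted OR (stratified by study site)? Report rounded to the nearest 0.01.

1.70

OR_MH = Σ(aᵢdᵢ/nᵢ) / Σ(bᵢcᵢ/nᵢ), where nᵢ is the stratum total.
Stratum 1 (Site A): n = 596; a·d/n = 136·177/596 = 40.3893; b·c/n = 104·179/596 = 31.2349
Stratum 2 (Site B): n = 367; a·d/n = 26·185/367 = 13.1063; b·c/n = 142·14/367 = 5.4169
Stratum 3 (Site C): n = 436; a·d/n = 266·37/436 = 22.5734; b·c/n = 97·36/436 = 8.0092
OR_MH = (40.3893 + 13.1063 + 22.5734) / (31.2349 + 5.4169 + 8.0092) = 76.0689 / 44.6610 = 1.70325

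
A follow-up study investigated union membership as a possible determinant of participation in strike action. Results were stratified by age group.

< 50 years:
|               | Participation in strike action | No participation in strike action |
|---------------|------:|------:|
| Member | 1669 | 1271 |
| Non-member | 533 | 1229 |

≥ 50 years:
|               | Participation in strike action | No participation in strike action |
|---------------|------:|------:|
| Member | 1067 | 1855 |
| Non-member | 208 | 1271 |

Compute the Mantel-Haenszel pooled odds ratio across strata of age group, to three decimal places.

OR_MH = Σ(aᵢdᵢ/nᵢ) / Σ(bᵢcᵢ/nᵢ), where nᵢ is the stratum total.
Stratum 1 (< 50 years): n = 4702; a·d/n = 1669·1229/4702 = 436.2401; b·c/n = 1271·533/4702 = 144.0755
Stratum 2 (≥ 50 years): n = 4401; a·d/n = 1067·1271/4401 = 308.1475; b·c/n = 1855·208/4401 = 87.6710
OR_MH = (436.2401 + 308.1475) / (144.0755 + 87.6710) = 744.3876 / 231.7465 = 3.21208

3.212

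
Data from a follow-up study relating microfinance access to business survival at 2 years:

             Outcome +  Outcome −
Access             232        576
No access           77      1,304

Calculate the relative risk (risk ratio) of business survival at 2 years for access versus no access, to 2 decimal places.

Cells: a = 232, b = 576, c = 77, d = 1304.
Risk in exposed = 232/808 = 0.28713; risk in unexposed = 77/1381 = 0.05576.
RR = 0.28713 / 0.05576 = 5.14967
The risk among the exposed is 5.15 times that among the unexposed.

5.15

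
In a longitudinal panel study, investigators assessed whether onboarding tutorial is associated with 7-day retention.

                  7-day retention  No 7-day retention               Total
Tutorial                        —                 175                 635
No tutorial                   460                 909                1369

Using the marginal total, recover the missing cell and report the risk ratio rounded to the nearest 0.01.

The missing cell is in the exposed row: 635 − 175 = 460.
So a = 460, b = 175, c = 460, d = 909.
RR = [a/(a+b)] / [c/(c+d)] = (460/635) / (460/1369) = 0.72441/0.33601 = 2.15591

2.16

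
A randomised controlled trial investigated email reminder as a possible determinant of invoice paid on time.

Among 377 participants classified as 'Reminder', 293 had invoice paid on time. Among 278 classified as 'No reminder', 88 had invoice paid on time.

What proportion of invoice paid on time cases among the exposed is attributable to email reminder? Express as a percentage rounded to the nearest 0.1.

59.3

From the description: a = 293, b = 84, c = 88, d = 190.
Risk in exposed = 293/377 = 0.77719; risk in unexposed = 88/278 = 0.31655.
RR = 0.77719/0.31655 = 2.45521
AR% = (RR − 1)/RR × 100 = (2.45521 − 1)/2.45521 × 100 = 59.2703%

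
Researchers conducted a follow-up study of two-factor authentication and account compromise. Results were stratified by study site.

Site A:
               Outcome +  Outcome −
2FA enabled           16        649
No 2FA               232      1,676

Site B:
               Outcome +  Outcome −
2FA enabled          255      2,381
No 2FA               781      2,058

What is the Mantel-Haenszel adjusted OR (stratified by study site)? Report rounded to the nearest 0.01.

OR_MH = Σ(aᵢdᵢ/nᵢ) / Σ(bᵢcᵢ/nᵢ), where nᵢ is the stratum total.
Stratum 1 (Site A): n = 2573; a·d/n = 16·1676/2573 = 10.4221; b·c/n = 649·232/2573 = 58.5185
Stratum 2 (Site B): n = 5475; a·d/n = 255·2058/5475 = 95.8521; b·c/n = 2381·781/5475 = 339.6458
OR_MH = (10.4221 + 95.8521) / (58.5185 + 339.6458) = 106.2741 / 398.1643 = 0.26691

0.27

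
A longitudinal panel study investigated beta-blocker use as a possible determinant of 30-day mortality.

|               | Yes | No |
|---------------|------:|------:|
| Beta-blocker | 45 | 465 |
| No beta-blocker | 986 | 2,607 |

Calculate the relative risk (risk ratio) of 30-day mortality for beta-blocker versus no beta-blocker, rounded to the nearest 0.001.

0.322

Cells: a = 45, b = 465, c = 986, d = 2607.
Risk in exposed = 45/510 = 0.08824; risk in unexposed = 986/3593 = 0.27442.
RR = 0.08824 / 0.27442 = 0.32153
The risk is 68% lower among the exposed than among the unexposed.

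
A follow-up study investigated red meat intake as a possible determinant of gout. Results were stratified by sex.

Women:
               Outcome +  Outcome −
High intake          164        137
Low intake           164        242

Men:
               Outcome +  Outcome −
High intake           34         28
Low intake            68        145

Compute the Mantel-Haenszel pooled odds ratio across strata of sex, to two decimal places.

OR_MH = Σ(aᵢdᵢ/nᵢ) / Σ(bᵢcᵢ/nᵢ), where nᵢ is the stratum total.
Stratum 1 (Women): n = 707; a·d/n = 164·242/707 = 56.1358; b·c/n = 137·164/707 = 31.7793
Stratum 2 (Men): n = 275; a·d/n = 34·145/275 = 17.9273; b·c/n = 28·68/275 = 6.9236
OR_MH = (56.1358 + 17.9273) / (31.7793 + 6.9236) = 74.0631 / 38.7030 = 1.91363

1.91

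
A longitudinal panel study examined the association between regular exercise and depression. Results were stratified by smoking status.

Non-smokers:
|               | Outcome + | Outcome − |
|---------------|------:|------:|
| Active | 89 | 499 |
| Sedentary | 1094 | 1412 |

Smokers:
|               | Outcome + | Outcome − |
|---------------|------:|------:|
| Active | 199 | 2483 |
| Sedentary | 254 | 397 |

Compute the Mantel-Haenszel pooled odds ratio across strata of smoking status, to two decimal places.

0.18

OR_MH = Σ(aᵢdᵢ/nᵢ) / Σ(bᵢcᵢ/nᵢ), where nᵢ is the stratum total.
Stratum 1 (Non-smokers): n = 3094; a·d/n = 89·1412/3094 = 40.6167; b·c/n = 499·1094/3094 = 176.4402
Stratum 2 (Smokers): n = 3333; a·d/n = 199·397/3333 = 23.7033; b·c/n = 2483·254/3333 = 189.2235
OR_MH = (40.6167 + 23.7033) / (176.4402 + 189.2235) = 64.3199 / 365.6637 = 0.17590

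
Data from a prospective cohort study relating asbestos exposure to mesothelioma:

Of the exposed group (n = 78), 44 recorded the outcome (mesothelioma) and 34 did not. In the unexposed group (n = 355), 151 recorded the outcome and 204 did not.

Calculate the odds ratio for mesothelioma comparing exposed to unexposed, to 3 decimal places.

1.748

From the description: a = 44, b = 34, c = 151, d = 204.
OR = (a·d)/(b·c) = (44 × 204) / (34 × 151) = 8976 / 5134 = 1.74834
The odds of mesothelioma are about 1.75 times as high in the exposed group.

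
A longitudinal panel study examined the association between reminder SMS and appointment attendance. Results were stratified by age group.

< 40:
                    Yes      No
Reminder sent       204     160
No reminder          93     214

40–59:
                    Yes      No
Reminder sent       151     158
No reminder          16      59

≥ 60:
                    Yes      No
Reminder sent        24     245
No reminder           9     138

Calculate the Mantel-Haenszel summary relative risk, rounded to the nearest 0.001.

1.899

RR_MH = Σ(aᵢ·n₀ᵢ/nᵢ) / Σ(cᵢ·n₁ᵢ/nᵢ), with n₁ᵢ = aᵢ+bᵢ (exposed), n₀ᵢ = cᵢ+dᵢ (unexposed), nᵢ = n₁ᵢ+n₀ᵢ.
Stratum 1 (< 40): n₁ = 364, n₀ = 307, n = 671; a·n₀/n = 204·307/671 = 93.3353; c·n₁/n = 93·364/671 = 50.4501
Stratum 2 (40–59): n₁ = 309, n₀ = 75, n = 384; a·n₀/n = 151·75/384 = 29.4922; c·n₁/n = 16·309/384 = 12.8750
Stratum 3 (≥ 60): n₁ = 269, n₀ = 147, n = 416; a·n₀/n = 24·147/416 = 8.4808; c·n₁/n = 9·269/416 = 5.8197
RR_MH = (93.3353 + 29.4922 + 8.4808) / (50.4501 + 12.8750 + 5.8197) = 131.3083 / 69.1448 = 1.89903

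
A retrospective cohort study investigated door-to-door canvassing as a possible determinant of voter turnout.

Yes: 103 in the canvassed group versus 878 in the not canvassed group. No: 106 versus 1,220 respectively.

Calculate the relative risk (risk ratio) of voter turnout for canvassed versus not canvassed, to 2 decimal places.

From the description: a = 103, b = 106, c = 878, d = 1220.
Risk in exposed = 103/209 = 0.49282; risk in unexposed = 878/2098 = 0.41849.
RR = 0.49282 / 0.41849 = 1.17761
The risk among the exposed is 1.18 times that among the unexposed.

1.18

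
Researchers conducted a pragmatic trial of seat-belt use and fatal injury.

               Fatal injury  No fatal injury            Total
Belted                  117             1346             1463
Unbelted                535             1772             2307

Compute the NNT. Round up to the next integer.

7

Risk in treated group = 117/1463 = 0.07997; risk in control = 535/2307 = 0.23190.
Absolute risk reduction = 0.23190 − 0.07997 = 0.15193
NNT = 1 / ARR = 1 / 0.15193 = 6.582 → round up → 7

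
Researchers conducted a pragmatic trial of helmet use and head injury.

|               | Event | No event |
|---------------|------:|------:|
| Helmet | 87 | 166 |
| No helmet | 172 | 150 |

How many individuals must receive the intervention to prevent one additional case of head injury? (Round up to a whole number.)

6

Risk in treated group = 87/253 = 0.34387; risk in control = 172/322 = 0.53416.
Absolute risk reduction = 0.53416 − 0.34387 = 0.19029
NNT = 1 / ARR = 1 / 0.19029 = 5.255 → round up → 6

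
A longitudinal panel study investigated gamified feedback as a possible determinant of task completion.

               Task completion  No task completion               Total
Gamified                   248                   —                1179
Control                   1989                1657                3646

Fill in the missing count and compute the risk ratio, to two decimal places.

The missing cell is in the exposed row: 1179 − 248 = 931.
So a = 248, b = 931, c = 1989, d = 1657.
RR = [a/(a+b)] / [c/(c+d)] = (248/1179) / (1989/3646) = 0.21035/0.54553 = 0.38558

0.39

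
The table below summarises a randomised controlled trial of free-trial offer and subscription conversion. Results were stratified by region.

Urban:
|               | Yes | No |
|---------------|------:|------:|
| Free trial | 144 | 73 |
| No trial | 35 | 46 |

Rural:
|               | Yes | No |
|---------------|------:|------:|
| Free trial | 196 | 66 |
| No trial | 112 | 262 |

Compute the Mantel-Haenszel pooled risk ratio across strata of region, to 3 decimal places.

2.156

RR_MH = Σ(aᵢ·n₀ᵢ/nᵢ) / Σ(cᵢ·n₁ᵢ/nᵢ), with n₁ᵢ = aᵢ+bᵢ (exposed), n₀ᵢ = cᵢ+dᵢ (unexposed), nᵢ = n₁ᵢ+n₀ᵢ.
Stratum 1 (Urban): n₁ = 217, n₀ = 81, n = 298; a·n₀/n = 144·81/298 = 39.1409; c·n₁/n = 35·217/298 = 25.4866
Stratum 2 (Rural): n₁ = 262, n₀ = 374, n = 636; a·n₀/n = 196·374/636 = 115.2579; c·n₁/n = 112·262/636 = 46.1384
RR_MH = (39.1409 + 115.2579) / (25.4866 + 46.1384) = 154.3988 / 71.6249 = 2.15566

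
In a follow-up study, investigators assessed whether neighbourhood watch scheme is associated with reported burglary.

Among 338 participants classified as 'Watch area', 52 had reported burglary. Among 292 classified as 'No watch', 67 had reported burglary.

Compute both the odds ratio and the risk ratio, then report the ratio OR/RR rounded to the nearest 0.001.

From the description: a = 52, b = 286, c = 67, d = 225.
OR = (52·225)/(286·67) = 11700/19162 = 0.61058
Risk in exposed = 52/338 = 0.15385; risk in unexposed = 67/292 = 0.22945; RR = 0.67049
OR/RR = 0.61058 / 0.67049 = 0.91065
The outcome is not rare, so the OR lies further from 1 than the RR.

0.911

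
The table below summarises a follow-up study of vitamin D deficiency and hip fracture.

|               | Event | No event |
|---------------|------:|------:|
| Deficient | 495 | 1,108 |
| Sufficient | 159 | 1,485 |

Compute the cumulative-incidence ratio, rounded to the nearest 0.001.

3.193

Cells: a = 495, b = 1108, c = 159, d = 1485.
Risk in exposed = 495/1603 = 0.30880; risk in unexposed = 159/1644 = 0.09672.
RR = 0.30880 / 0.09672 = 3.19283
The risk among the exposed is 3.19 times that among the unexposed.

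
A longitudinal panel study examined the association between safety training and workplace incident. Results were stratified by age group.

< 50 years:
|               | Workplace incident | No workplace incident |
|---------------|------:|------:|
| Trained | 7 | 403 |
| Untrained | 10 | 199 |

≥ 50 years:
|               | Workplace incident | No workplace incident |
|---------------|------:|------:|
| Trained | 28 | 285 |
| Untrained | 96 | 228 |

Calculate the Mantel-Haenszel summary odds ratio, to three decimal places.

0.248

OR_MH = Σ(aᵢdᵢ/nᵢ) / Σ(bᵢcᵢ/nᵢ), where nᵢ is the stratum total.
Stratum 1 (< 50 years): n = 619; a·d/n = 7·199/619 = 2.2504; b·c/n = 403·10/619 = 6.5105
Stratum 2 (≥ 50 years): n = 637; a·d/n = 28·228/637 = 10.0220; b·c/n = 285·96/637 = 42.9513
OR_MH = (2.2504 + 10.0220) / (6.5105 + 42.9513) = 12.2724 / 49.4618 = 0.24812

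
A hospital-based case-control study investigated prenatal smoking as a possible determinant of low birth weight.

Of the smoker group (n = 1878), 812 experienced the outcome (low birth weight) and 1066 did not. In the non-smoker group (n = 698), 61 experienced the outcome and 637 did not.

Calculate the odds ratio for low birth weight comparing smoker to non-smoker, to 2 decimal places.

From the description: a = 812, b = 1066, c = 61, d = 637.
OR = (a·d)/(b·c) = (812 × 637) / (1066 × 61) = 517244 / 65026 = 7.95442
The odds of low birth weight are about 7.95 times as high in the smoker group.

7.95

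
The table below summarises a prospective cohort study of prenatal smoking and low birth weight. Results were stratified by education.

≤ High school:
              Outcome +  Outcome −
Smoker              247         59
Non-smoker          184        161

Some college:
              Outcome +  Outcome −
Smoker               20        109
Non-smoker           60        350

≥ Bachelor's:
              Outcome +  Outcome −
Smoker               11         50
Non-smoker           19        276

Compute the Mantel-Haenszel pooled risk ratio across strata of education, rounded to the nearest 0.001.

1.491

RR_MH = Σ(aᵢ·n₀ᵢ/nᵢ) / Σ(cᵢ·n₁ᵢ/nᵢ), with n₁ᵢ = aᵢ+bᵢ (exposed), n₀ᵢ = cᵢ+dᵢ (unexposed), nᵢ = n₁ᵢ+n₀ᵢ.
Stratum 1 (≤ High school): n₁ = 306, n₀ = 345, n = 651; a·n₀/n = 247·345/651 = 130.8986; c·n₁/n = 184·306/651 = 86.4885
Stratum 2 (Some college): n₁ = 129, n₀ = 410, n = 539; a·n₀/n = 20·410/539 = 15.2134; c·n₁/n = 60·129/539 = 14.3599
Stratum 3 (≥ Bachelor's): n₁ = 61, n₀ = 295, n = 356; a·n₀/n = 11·295/356 = 9.1152; c·n₁/n = 19·61/356 = 3.2556
RR_MH = (130.8986 + 15.2134 + 9.1152) / (86.4885 + 14.3599 + 3.2556) = 155.2271 / 104.1040 = 1.49108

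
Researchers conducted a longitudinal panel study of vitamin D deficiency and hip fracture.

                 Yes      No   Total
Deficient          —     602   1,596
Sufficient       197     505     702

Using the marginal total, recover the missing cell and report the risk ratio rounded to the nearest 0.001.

The missing cell is in the exposed row: 1596 − 602 = 994.
So a = 994, b = 602, c = 197, d = 505.
RR = [a/(a+b)] / [c/(c+d)] = (994/1596) / (197/702) = 0.62281/0.28063 = 2.21934

2.219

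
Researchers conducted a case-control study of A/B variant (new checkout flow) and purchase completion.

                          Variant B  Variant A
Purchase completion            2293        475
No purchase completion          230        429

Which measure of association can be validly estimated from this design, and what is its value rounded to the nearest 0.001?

Reading the table with exposure as columns: a = 2293 (Variant B, case), b = 230 (Variant B, non-case), c = 475 (Variant A, case), d = 429.
This is a case-control study: participants were sampled on outcome status, so risks in the source population cannot be estimated directly — relative risk is not valid here. The odds ratio is the appropriate measure.
OR = (a·d)/(b·c) = (2293 × 429) / (230 × 475) = 983697 / 109250 = 9.00409

9.004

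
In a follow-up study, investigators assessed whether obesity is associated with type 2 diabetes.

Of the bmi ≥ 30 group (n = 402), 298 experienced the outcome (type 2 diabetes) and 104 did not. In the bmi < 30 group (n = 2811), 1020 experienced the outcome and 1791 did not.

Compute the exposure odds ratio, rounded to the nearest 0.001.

From the description: a = 298, b = 104, c = 1020, d = 1791.
OR = (a·d)/(b·c) = (298 × 1791) / (104 × 1020) = 533718 / 106080 = 5.03128
The odds of type 2 diabetes are about 5.03 times as high in the bmi ≥ 30 group.

5.031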